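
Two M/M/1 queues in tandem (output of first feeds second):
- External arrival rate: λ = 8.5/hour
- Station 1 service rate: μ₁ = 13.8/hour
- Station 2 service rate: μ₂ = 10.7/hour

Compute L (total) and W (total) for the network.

By Jackson's theorem, each station behaves as independent M/M/1.
Station 1: ρ₁ = 8.5/13.8 = 0.6159, L₁ = ρ₁/(1-ρ₁) = λ/(μ₁-λ) = 8.5/5.30 = 1.6038
Station 2: ρ₂ = 8.5/10.7 = 0.7944, L₂ = ρ₂/(1-ρ₂) = λ/(μ₂-λ) = 8.5/2.20 = 3.8636
Total: L = L₁ + L₂ = 1.6038 + 3.8636 = 5.4674
W = L/λ = 5.4674/8.5 = 0.6432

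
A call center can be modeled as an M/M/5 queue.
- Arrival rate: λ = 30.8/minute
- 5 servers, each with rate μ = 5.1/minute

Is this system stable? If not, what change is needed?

Stability requires ρ = λ/(cμ) < 1
ρ = 30.8/(5 × 5.1) = 30.8/25.50 = 1.2078
Since 1.2078 ≥ 1, the system is UNSTABLE.
Need c > λ/μ = 30.8/5.1 = 6.04.
Minimum servers needed: c = 7.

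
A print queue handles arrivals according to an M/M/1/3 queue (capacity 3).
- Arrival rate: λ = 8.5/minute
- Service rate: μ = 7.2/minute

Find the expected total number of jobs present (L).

ρ = λ/μ = 8.5/7.2 = 1.1806
P₀ = (1-ρ)/(1-ρ^(K+1)) = (1-1.1806)/(1-1.1806^4) = -0.1806/-0.9427 = 0.1916
P_K = P₀×ρ^K = 0.19157 × 1.1806^3 = 0.19157 × 1.6455 = 0.3152
L = ρ[1 - (K+1)ρ^K + Kρ^(K+1)] / [(1-ρ)(1-ρ^(K+1))]
L = 1.1806 × (1 - 4×1.645540 + 3×1.942724) / ((1 - 1.1806) × (1 - 1.942724)) = 1.7059 jobs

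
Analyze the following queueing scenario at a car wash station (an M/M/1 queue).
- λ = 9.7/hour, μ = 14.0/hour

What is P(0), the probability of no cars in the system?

ρ = λ/μ = 9.7/14.0 = 0.6929
P(0) = 1 - ρ = 1 - 0.6929 = 0.3071
The server is idle 30.71% of the time.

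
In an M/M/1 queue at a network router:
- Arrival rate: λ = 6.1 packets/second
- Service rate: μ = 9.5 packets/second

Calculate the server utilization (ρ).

Server utilization: ρ = λ/μ
ρ = 6.1/9.5 = 0.6421
The server is busy 64.21% of the time.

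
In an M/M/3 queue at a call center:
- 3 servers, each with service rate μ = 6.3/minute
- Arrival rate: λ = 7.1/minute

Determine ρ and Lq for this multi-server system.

Traffic intensity: ρ = λ/(cμ) = 7.1/(3×6.3) = 0.3757
Since ρ = 0.3757 < 1, system is stable.
Offered load a = λ/μ = cρ = 7.1/6.3 = 1.1270
P₀ = [ Σₙ₌₀^2 aⁿ/n! + a^3/(3!(1-ρ)) ]⁻¹
Σ = a^0/0! + a^1/1! + a^2/2! = 1.0000 + 1.1270 + 0.6350 = 2.7620
a^3/(3!(1-ρ)) = 1.4314/(6 × 0.6243) = 0.3821
P₀ = 1/(2.7620 + 0.3821) = 0.3181
Lq = P₀·a^3·ρ / (3!(1-ρ)²) = 0.31805 × 1.4314 × 0.37566 / (6 × 0.38980) = 0.07312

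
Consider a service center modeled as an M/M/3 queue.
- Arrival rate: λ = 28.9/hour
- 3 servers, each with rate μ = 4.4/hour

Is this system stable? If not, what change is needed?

Stability requires ρ = λ/(cμ) < 1
ρ = 28.9/(3 × 4.4) = 28.9/13.20 = 2.1894
Since 2.1894 ≥ 1, the system is UNSTABLE.
Need c > λ/μ = 28.9/4.4 = 6.57.
Minimum servers needed: c = 7.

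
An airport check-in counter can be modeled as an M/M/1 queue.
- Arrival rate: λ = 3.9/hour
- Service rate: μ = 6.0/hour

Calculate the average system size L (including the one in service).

ρ = λ/μ = 3.9/6.0 = 0.6500
For M/M/1: L = λ/(μ-λ)
L = 3.9/(6.0-3.9) = 3.9/2.10
L = 1.8571 passengers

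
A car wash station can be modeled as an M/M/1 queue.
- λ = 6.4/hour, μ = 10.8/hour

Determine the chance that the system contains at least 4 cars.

ρ = λ/μ = 6.4/10.8 = 0.5926
P(N ≥ n) = ρⁿ
P(N ≥ 4) = 0.5926^4
P(N ≥ 4) = 0.1233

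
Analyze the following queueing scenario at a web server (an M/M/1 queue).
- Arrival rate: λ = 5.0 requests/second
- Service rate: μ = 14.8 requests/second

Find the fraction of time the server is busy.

Server utilization: ρ = λ/μ
ρ = 5.0/14.8 = 0.3378
The server is busy 33.78% of the time.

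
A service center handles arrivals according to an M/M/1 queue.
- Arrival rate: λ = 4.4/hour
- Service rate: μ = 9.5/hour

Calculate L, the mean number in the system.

ρ = λ/μ = 4.4/9.5 = 0.4632
For M/M/1: L = λ/(μ-λ)
L = 4.4/(9.5-4.4) = 4.4/5.10
L = 0.8627 customers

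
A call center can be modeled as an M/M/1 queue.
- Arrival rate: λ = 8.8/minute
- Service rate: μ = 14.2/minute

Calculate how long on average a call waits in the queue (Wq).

First, compute utilization: ρ = λ/μ = 8.8/14.2 = 0.6197
For M/M/1: Wq = λ/(μ(μ-λ))
Wq = 8.8/(14.2 × (14.2-8.8))
Wq = 8.8/(14.2 × 5.40)
Wq = 0.1148 minutes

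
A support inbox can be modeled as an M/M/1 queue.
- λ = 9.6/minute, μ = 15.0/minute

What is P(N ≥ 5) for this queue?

ρ = λ/μ = 9.6/15.0 = 0.6400
P(N ≥ n) = ρⁿ
P(N ≥ 5) = 0.6400^5
P(N ≥ 5) = 0.1074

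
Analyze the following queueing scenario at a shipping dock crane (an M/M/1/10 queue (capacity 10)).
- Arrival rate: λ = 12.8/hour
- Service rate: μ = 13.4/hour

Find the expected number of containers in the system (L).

ρ = λ/μ = 12.8/13.4 = 0.955224
P₀ = (1-ρ)/(1-ρ^(K+1)) = (1-0.955224)/(1-0.955224^11) = 0.04478/0.3958 = 0.1131
P_K = P₀×ρ^K = 0.11312 × 0.955224^10 = 0.11312 × 0.63249 = 0.07155
L = ρ[1 - (K+1)ρ^K + Kρ^(K+1)] / [(1-ρ)(1-ρ^(K+1))]
L = 0.955224 × (1 - 11×0.63248795 + 10×0.60416767) / ((1 - 0.955224) × (1 - 0.60416767)) = 4.5438 containers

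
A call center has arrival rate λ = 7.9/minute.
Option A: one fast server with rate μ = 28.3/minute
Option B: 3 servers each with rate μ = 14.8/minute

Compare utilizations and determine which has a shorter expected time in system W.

Option A: single server μ = 28.3 (M/M/1)
  ρ_A = 7.9/28.3 = 0.2792
  W_A = 1/(μ-λ) = 1/(28.3-7.9) = 1/20.40 = 0.04902

Option B: 3 servers μ = 14.8 (M/M/3)
  ρ_B = λ/(cμ) = 7.9/(3×14.8) = 0.1779
  Offered load a = λ/μ = cρ = 7.9/14.8 = 0.5338
  P₀ = [ Σₙ₌₀^2 aⁿ/n! + a^3/(3!(1-ρ)) ]⁻¹
  Σ = a^0/0! + a^1/1! + a^2/2! = 1.0000 + 0.53378 + 0.14246 = 1.6762
  a^3/(3!(1-ρ)) = 0.15209/(6 × 0.82207) = 0.03083
  P₀ = 1/(1.6762 + 0.03083) = 0.5858
  Lq = P₀·a^3·ρ / (3!(1-ρ)²) = 0.5858 × 0.1521 × 0.1779 / (6 × 0.6758) = 0.003909
  Wq_B = Lq/λ = 0.0039094/7.9 = 0.0004949
  W_B = Wq_B + 1/μ = 0.0004949 + 0.06757 = 0.06806

Since W_A = 0.04902 < W_B = 0.06806, Option A (single fast server) has the shorter time in system.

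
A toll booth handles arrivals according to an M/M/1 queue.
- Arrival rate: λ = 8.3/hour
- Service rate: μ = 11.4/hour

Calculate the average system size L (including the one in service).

ρ = λ/μ = 8.3/11.4 = 0.7281
For M/M/1: L = λ/(μ-λ)
L = 8.3/(11.4-8.3) = 8.3/3.10
L = 2.6774 vehicles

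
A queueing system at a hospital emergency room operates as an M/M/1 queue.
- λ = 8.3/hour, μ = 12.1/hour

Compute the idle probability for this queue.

ρ = λ/μ = 8.3/12.1 = 0.6860
P(0) = 1 - ρ = 1 - 0.6860 = 0.3140
The server is idle 31.40% of the time.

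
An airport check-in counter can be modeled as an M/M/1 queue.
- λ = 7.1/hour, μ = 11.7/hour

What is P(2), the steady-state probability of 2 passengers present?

ρ = λ/μ = 7.1/11.7 = 0.6068
P(n) = (1-ρ)ρⁿ
P(2) = (1-0.6068) × 0.6068^2
P(2) = 0.3932 × 0.3682
P(2) = 0.1448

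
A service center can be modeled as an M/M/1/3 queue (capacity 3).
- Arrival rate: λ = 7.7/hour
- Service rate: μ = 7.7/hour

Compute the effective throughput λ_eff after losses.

ρ = λ/μ = 7.7/7.7 = 1 exactly.
With ρ = 1 the usual (1-ρ)/(1-ρ^(K+1)) form is 0/0; instead every state 0..K is equally likely.
P₀ = 1/(K+1) = 1/4 = 0.2500
P_K = P₀×ρ^K = P₀ = 0.2500
λ_eff = λ(1-P_K) = 7.7 × (1 - 0.2500) = 7.7 × 0.7500 = 5.7750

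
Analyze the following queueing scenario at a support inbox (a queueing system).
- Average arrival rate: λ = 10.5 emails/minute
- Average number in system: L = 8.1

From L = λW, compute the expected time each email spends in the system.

Little's Law: L = λW, so W = L/λ
W = 8.1/10.5 = 0.7714 minutes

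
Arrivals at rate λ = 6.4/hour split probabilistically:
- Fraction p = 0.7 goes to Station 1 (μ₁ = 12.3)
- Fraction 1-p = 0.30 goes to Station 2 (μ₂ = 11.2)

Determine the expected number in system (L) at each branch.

Effective rates: λ₁ = 6.4×0.7 = 4.48, λ₂ = 6.4×0.30 = 1.92
Station 1: ρ₁ = 4.48/12.3 = 0.36423, L₁ = ρ₁/(1-ρ₁) = 0.36423/(1-0.36423) = 0.5729
Station 2: ρ₂ = 1.92/11.2 = 0.1714, L₂ = ρ₂/(1-ρ₂) = 0.1714/(1-0.1714) = 0.2069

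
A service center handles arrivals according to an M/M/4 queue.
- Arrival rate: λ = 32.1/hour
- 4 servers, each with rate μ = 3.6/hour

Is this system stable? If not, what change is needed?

Stability requires ρ = λ/(cμ) < 1
ρ = 32.1/(4 × 3.6) = 32.1/14.40 = 2.2292
Since 2.2292 ≥ 1, the system is UNSTABLE.
Need c > λ/μ = 32.1/3.6 = 8.92.
Minimum servers needed: c = 9.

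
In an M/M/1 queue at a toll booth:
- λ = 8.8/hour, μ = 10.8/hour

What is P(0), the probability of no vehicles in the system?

ρ = λ/μ = 8.8/10.8 = 0.8148
P(0) = 1 - ρ = 1 - 0.8148 = 0.1852
The server is idle 18.52% of the time.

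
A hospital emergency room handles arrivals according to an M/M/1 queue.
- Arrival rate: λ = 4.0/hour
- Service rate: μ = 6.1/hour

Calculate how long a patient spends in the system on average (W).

First, compute utilization: ρ = λ/μ = 4.0/6.1 = 0.6557
For M/M/1: W = 1/(μ-λ)
W = 1/(6.1-4.0) = 1/2.10
W = 0.4762 hours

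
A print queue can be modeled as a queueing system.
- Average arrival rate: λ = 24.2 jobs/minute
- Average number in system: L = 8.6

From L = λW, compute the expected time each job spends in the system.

Little's Law: L = λW, so W = L/λ
W = 8.6/24.2 = 0.3554 minutes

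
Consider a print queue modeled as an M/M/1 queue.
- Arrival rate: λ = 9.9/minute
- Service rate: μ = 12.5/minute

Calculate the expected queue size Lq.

ρ = λ/μ = 9.9/12.5 = 0.7920
For M/M/1: Lq = λ²/(μ(μ-λ))
Lq = 98.01/(12.5 × 2.60)
Lq = 3.0157 jobs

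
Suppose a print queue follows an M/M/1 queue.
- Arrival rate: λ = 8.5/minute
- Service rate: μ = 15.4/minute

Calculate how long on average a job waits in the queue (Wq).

First, compute utilization: ρ = λ/μ = 8.5/15.4 = 0.5519
For M/M/1: Wq = λ/(μ(μ-λ))
Wq = 8.5/(15.4 × (15.4-8.5))
Wq = 8.5/(15.4 × 6.90)
Wq = 0.07999 minutes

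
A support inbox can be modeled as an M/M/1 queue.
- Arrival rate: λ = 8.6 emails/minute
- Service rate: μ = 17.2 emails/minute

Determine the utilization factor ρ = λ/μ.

Server utilization: ρ = λ/μ
ρ = 8.6/17.2 = 0.5000
The server is busy 50.00% of the time.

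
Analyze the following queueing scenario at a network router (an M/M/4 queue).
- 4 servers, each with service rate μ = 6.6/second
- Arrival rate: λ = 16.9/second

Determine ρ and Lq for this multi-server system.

Traffic intensity: ρ = λ/(cμ) = 16.9/(4×6.6) = 0.6402
Since ρ = 0.6402 < 1, system is stable.
Offered load a = λ/μ = cρ = 16.9/6.6 = 2.5606
P₀ = [ Σₙ₌₀^3 aⁿ/n! + a^4/(4!(1-ρ)) ]⁻¹
Σ = a^0/0! + a^1/1! + a^2/2! + a^3/3! = 1.000000 + 2.560606 + 3.278352 + 2.798189 = 9.6371
a^4/(4!(1-ρ)) = 42.9904/(24 × 0.35985) = 4.9778
P₀ = 1/(9.6371 + 4.9778) = 0.06842
Lq = P₀·a^4·ρ / (4!(1-ρ)²) = 0.06842 × 42.9904 × 0.6402 / (24 × 0.1295) = 0.6059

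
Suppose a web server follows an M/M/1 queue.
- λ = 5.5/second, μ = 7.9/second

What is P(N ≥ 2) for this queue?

ρ = λ/μ = 5.5/7.9 = 0.6962
P(N ≥ n) = ρⁿ
P(N ≥ 2) = 0.6962^2
P(N ≥ 2) = 0.4847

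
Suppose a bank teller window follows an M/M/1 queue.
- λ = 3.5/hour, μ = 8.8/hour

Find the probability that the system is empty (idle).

ρ = λ/μ = 3.5/8.8 = 0.3977
P(0) = 1 - ρ = 1 - 0.3977 = 0.6023
The server is idle 60.23% of the time.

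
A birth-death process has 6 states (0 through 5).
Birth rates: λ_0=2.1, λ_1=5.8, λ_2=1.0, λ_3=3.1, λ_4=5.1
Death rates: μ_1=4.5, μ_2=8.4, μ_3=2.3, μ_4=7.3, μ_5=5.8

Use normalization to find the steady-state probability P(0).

Ratios P(n)/P(0) = (λ₀···λₙ₋₁)/(μ₁···μₙ):
P(1)/P(0) = (2.1)/(4.5) = 0.4667
P(2)/P(0) = (2.1×5.8)/(4.5×8.4) = 0.3222
P(3)/P(0) = (2.1×5.8×1.0)/(4.5×8.4×2.3) = 0.1401
P(4)/P(0) = (2.1×5.8×1.0×3.1)/(4.5×8.4×2.3×7.3) = 0.05949
P(5)/P(0) = (2.1×5.8×1.0×3.1×5.1)/(4.5×8.4×2.3×7.3×5.8) = 0.05231

Normalization: ∑ P(n) = 1
P(0) × (1.0000 + 0.4667 + 0.3222 + 0.1401 + 0.05949 + 0.05231) = 1
P(0) × 2.0408 = 1
P(0) = 1/2.0408 = 0.4900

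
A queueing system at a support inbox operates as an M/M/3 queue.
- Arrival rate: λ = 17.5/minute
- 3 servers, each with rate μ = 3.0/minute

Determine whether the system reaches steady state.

Stability requires ρ = λ/(cμ) < 1
ρ = 17.5/(3 × 3.0) = 17.5/9.00 = 1.9444
Since 1.9444 ≥ 1, the system is UNSTABLE.
Need c > λ/μ = 17.5/3.0 = 5.83.
Minimum servers needed: c = 6.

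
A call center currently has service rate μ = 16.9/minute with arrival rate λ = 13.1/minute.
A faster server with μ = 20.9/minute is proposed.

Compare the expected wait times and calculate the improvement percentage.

System 1: ρ₁ = 13.1/16.9 = 0.7751, W₁ = 1/(16.9-13.1) = 0.26316
System 2: ρ₂ = 13.1/20.9 = 0.6268, W₂ = 1/(20.9-13.1) = 0.12821
Improvement: (W₁-W₂)/W₁ = (0.26316-0.12821)/0.26316 = 51.28%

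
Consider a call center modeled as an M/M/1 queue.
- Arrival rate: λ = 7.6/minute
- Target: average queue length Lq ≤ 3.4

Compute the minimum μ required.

For M/M/1: Lq = λ²/(μ(μ-λ))
Need Lq ≤ 3.4, i.e. μ(μ-λ) ≥ λ²/3.4
μ² - 7.6μ - 57.76/3.4 ≥ 0  →  μ² - 7.6μ - 16.988235 ≥ 0
Quadratic formula (positive root): μ = [λ + √(λ² + 4×16.988235)]/2
Discriminant: 57.76 + 4×16.988235 = 125.7129, √125.7129 = 11.2122
μ ≥ (7.6 + 11.2122)/2 = 9.4061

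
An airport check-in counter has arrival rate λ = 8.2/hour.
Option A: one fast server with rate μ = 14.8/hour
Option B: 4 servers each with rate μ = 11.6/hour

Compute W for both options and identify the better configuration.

Option A: single server μ = 14.8 (M/M/1)
  ρ_A = 8.2/14.8 = 0.5541
  W_A = 1/(μ-λ) = 1/(14.8-8.2) = 1/6.60 = 0.1515

Option B: 4 servers μ = 11.6 (M/M/4)
  ρ_B = λ/(cμ) = 8.2/(4×11.6) = 0.1767
  Offered load a = λ/μ = cρ = 8.2/11.6 = 0.7069
  P₀ = [ Σₙ₌₀^3 aⁿ/n! + a^4/(4!(1-ρ)) ]⁻¹
  Σ = a^0/0! + a^1/1! + a^2/2! + a^3/3! = 1.0000 + 0.70690 + 0.24985 + 0.058873 = 2.0156
  a^4/(4!(1-ρ)) = 0.2497/(24 × 0.8233) = 0.01264
  P₀ = 1/(2.0156 + 0.01264) = 0.4930
  Lq = P₀·a^4·ρ / (4!(1-ρ)²) = 0.493034 × 0.249703 × 0.176724 / (24 × 0.677783) = 0.001338
  Wq_B = Lq/λ = 0.0013375/8.2 = 0.0001631
  W_B = Wq_B + 1/μ = 0.0001631 + 0.08621 = 0.08637

Since W_B = 0.08637 < W_A = 0.1515, Option B (multiple servers) has the shorter time in system.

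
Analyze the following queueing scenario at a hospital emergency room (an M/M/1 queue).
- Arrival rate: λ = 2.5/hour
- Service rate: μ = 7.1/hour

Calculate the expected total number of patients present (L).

ρ = λ/μ = 2.5/7.1 = 0.3521
For M/M/1: L = λ/(μ-λ)
L = 2.5/(7.1-2.5) = 2.5/4.60
L = 0.5435 patients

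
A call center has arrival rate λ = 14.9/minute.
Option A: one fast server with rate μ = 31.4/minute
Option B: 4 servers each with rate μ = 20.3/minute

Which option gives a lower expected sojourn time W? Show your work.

Option A: single server μ = 31.4 (M/M/1)
  ρ_A = 14.9/31.4 = 0.4745
  W_A = 1/(μ-λ) = 1/(31.4-14.9) = 1/16.50 = 0.06061

Option B: 4 servers μ = 20.3 (M/M/4)
  ρ_B = λ/(cμ) = 14.9/(4×20.3) = 0.1835
  Offered load a = λ/μ = cρ = 14.9/20.3 = 0.7340
  P₀ = [ Σₙ₌₀^3 aⁿ/n! + a^4/(4!(1-ρ)) ]⁻¹
  Σ = a^0/0! + a^1/1! + a^2/2! + a^3/3! = 1.0000 + 0.7340 + 0.2694 + 0.06591 = 2.0693
  a^4/(4!(1-ρ)) = 0.2902/(24 × 0.8165) = 0.01481
  P₀ = 1/(2.0693 + 0.01481) = 0.4798
  Lq = P₀·a^4·ρ / (4!(1-ρ)²) = 0.4798 × 0.2902 × 0.1835 / (24 × 0.6667) = 0.001597
  Wq_B = Lq/λ = 0.001597/14.9 = 0.0001072
  W_B = Wq_B + 1/μ = 0.0001072 + 0.04926 = 0.04937

Since W_B = 0.04937 < W_A = 0.06061, Option B (multiple servers) has the shorter time in system.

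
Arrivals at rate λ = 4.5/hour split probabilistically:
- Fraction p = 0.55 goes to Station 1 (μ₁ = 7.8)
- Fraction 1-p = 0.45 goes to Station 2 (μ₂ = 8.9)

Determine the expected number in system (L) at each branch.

Effective rates: λ₁ = 4.5×0.55 = 2.475, λ₂ = 4.5×0.45 = 2.025
Station 1: ρ₁ = 2.475/7.8 = 0.3173, L₁ = ρ₁/(1-ρ₁) = 0.3173/(1-0.3173) = 0.4648
Station 2: ρ₂ = 2.025/8.9 = 0.2275, L₂ = ρ₂/(1-ρ₂) = 0.2275/(1-0.2275) = 0.2945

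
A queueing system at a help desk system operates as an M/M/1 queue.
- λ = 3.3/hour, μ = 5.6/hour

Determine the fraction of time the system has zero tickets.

ρ = λ/μ = 3.3/5.6 = 0.5893
P(0) = 1 - ρ = 1 - 0.5893 = 0.4107
The server is idle 41.07% of the time.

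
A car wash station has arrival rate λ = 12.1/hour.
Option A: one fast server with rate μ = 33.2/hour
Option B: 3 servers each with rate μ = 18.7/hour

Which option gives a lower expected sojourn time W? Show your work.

Option A: single server μ = 33.2 (M/M/1)
  ρ_A = 12.1/33.2 = 0.3645
  W_A = 1/(μ-λ) = 1/(33.2-12.1) = 1/21.10 = 0.04739

Option B: 3 servers μ = 18.7 (M/M/3)
  ρ_B = λ/(cμ) = 12.1/(3×18.7) = 0.2157
  Offered load a = λ/μ = cρ = 12.1/18.7 = 0.6471
  P₀ = [ Σₙ₌₀^2 aⁿ/n! + a^3/(3!(1-ρ)) ]⁻¹
  Σ = a^0/0! + a^1/1! + a^2/2! = 1.0000 + 0.6471 + 0.2093 = 1.8564
  a^3/(3!(1-ρ)) = 0.2709/(6 × 0.7843) = 0.05757
  P₀ = 1/(1.8564 + 0.05757) = 0.5225
  Lq = P₀·a^3·ρ / (3!(1-ρ)²) = 0.522474 × 0.270914 × 0.215686 / (6 × 0.615148) = 0.008272
  Wq_B = Lq/λ = 0.008272/12.1 = 0.0006836
  W_B = Wq_B + 1/μ = 0.0006836 + 0.05348 = 0.05416

Since W_A = 0.04739 < W_B = 0.05416, Option A (single fast server) has the shorter time in system.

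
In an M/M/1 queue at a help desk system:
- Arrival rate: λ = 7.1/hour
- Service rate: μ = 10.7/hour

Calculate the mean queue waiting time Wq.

First, compute utilization: ρ = λ/μ = 7.1/10.7 = 0.6636
For M/M/1: Wq = λ/(μ(μ-λ))
Wq = 7.1/(10.7 × (10.7-7.1))
Wq = 7.1/(10.7 × 3.60)
Wq = 0.1843 hours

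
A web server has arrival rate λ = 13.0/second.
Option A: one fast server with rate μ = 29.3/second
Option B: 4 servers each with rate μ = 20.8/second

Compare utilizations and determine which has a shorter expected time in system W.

Option A: single server μ = 29.3 (M/M/1)
  ρ_A = 13.0/29.3 = 0.4437
  W_A = 1/(μ-λ) = 1/(29.3-13.0) = 1/16.30 = 0.06135

Option B: 4 servers μ = 20.8 (M/M/4)
  ρ_B = λ/(cμ) = 13.0/(4×20.8) = 0.1562
  Offered load a = λ/μ = cρ = 13.0/20.8 = 0.6250
  P₀ = [ Σₙ₌₀^3 aⁿ/n! + a^4/(4!(1-ρ)) ]⁻¹
  Σ = a^0/0! + a^1/1! + a^2/2! + a^3/3! = 1.0000 + 0.6250 + 0.1953 + 0.04069 = 1.8610
  a^4/(4!(1-ρ)) = 0.1526/(24 × 0.8438) = 0.007535
  P₀ = 1/(1.8610 + 0.007535) = 0.5352
  Lq = P₀·a^4·ρ / (4!(1-ρ)²) = 0.53518 × 0.15259 × 0.15625 / (24 × 0.71191) = 0.0007468
  Wq_B = Lq/λ = 0.0007468/13.0 = 0.000057446
  W_B = Wq_B + 1/μ = 0.000057446 + 0.048077 = 0.04813

Since W_B = 0.04813 < W_A = 0.06135, Option B (multiple servers) has the shorter time in system.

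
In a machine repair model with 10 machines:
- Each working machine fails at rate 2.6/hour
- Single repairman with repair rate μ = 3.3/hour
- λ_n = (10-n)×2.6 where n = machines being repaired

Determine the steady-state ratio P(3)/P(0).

P(3)/P(0) = ∏_{i=0}^{3-1} λ_i/μ_{i+1}
= (10-0)×2.6/3.3 × (10-1)×2.6/3.3 × (10-2)×2.6/3.3
= 352.1362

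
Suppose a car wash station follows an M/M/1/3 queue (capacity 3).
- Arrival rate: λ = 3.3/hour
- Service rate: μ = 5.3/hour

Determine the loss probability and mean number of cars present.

ρ = λ/μ = 3.3/5.3 = 0.62264
P₀ = (1-ρ)/(1-ρ^(K+1)) = (1-0.62264)/(1-0.62264^4) = 0.37736/0.84970 = 0.4441
P_K = P₀×ρ^K = 0.4441 × 0.62264^3 = 0.4441 × 0.2414 = 0.1072
Blocking probability P_3 = 0.1072 (10.72%)
L = ρ[1 - (K+1)ρ^K + Kρ^(K+1)] / [(1-ρ)(1-ρ^(K+1))]
L = 0.62264 × (1 - 4×0.24139 + 3×0.15030) / ((1 - 0.62264) × (1 - 0.15030)) = 0.9425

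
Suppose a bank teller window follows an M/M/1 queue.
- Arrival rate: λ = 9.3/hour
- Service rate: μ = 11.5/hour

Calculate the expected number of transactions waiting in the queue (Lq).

ρ = λ/μ = 9.3/11.5 = 0.8087
For M/M/1: Lq = λ²/(μ(μ-λ))
Lq = 86.49/(11.5 × 2.20)
Lq = 3.4186 transactions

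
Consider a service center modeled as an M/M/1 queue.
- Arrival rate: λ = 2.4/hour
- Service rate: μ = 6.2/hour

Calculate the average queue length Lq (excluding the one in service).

ρ = λ/μ = 2.4/6.2 = 0.3871
For M/M/1: Lq = λ²/(μ(μ-λ))
Lq = 5.76/(6.2 × 3.80)
Lq = 0.2445 customers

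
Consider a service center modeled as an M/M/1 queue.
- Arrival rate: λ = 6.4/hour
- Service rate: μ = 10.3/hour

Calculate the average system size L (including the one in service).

ρ = λ/μ = 6.4/10.3 = 0.6214
For M/M/1: L = λ/(μ-λ)
L = 6.4/(10.3-6.4) = 6.4/3.90
L = 1.6410 customers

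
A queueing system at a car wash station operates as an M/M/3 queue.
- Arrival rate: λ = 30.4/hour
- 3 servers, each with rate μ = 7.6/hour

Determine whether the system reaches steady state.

Stability requires ρ = λ/(cμ) < 1
ρ = 30.4/(3 × 7.6) = 30.4/22.80 = 1.3333
Since 1.3333 ≥ 1, the system is UNSTABLE.
Need c > λ/μ = 30.4/7.6 = 4.00.
Minimum servers needed: c = 5.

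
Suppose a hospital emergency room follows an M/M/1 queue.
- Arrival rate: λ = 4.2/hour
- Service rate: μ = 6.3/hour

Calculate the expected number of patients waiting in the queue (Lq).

ρ = λ/μ = 4.2/6.3 = 0.6667
For M/M/1: Lq = λ²/(μ(μ-λ))
Lq = 17.64/(6.3 × 2.10)
Lq = 1.3333 patients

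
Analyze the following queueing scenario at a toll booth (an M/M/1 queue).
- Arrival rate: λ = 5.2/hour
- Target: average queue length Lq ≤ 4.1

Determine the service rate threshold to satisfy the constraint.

For M/M/1: Lq = λ²/(μ(μ-λ))
Need Lq ≤ 4.1, i.e. μ(μ-λ) ≥ λ²/4.1
μ² - 5.2μ - 27.04/4.1 ≥ 0  →  μ² - 5.2μ - 6.59512 ≥ 0
Quadratic formula (positive root): μ = [λ + √(λ² + 4×6.59512)]/2
Discriminant: 27.04 + 4×6.59512 = 53.4205, √53.4205 = 7.3089
μ ≥ (5.2 + 7.3089)/2 = 6.2545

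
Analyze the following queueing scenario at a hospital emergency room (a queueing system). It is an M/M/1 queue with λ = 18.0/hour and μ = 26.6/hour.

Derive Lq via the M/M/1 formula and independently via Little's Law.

Method 1 (direct): Lq = λ²/(μ(μ-λ)) = 324.00/(26.6 × 8.60) = 1.4163

Method 2 (Little's Law):
W = 1/(μ-λ) = 1/8.60 = 0.116279
Wq = W - 1/μ = 0.116279 - 0.0375940 = 0.078685
Lq = λWq = 18.0 × 0.078685 = 1.4163 ✔ (matches Method 1)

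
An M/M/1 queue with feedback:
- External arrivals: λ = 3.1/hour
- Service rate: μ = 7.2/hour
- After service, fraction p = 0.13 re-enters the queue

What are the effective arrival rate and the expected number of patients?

Effective arrival rate: λ_eff = λ/(1-p) = 3.1/(1-0.13) = 3.1/0.87 = 3.5632
ρ = λ_eff/μ = 3.5632/7.2 = 0.4949
L = ρ/(1-ρ) = 0.4949/(1-0.4949) = 0.9798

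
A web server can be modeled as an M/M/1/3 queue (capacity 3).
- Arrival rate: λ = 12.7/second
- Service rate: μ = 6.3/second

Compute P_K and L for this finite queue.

ρ = λ/μ = 12.7/6.3 = 2.0159
P₀ = (1-ρ)/(1-ρ^(K+1)) = (1-2.0159)/(1-2.0159^4) = -1.0159/-15.5149 = 0.06548
P_K = P₀×ρ^K = 0.06548 × 2.0159^3 = 0.06548 × 8.1923 = 0.5364
Blocking probability P_3 = 0.5364 (53.64%)
L = ρ[1 - (K+1)ρ^K + Kρ^(K+1)] / [(1-ρ)(1-ρ^(K+1))]
L = 2.0159 × (1 - 4×8.1923 + 3×16.5149) / ((1 - 2.0159) × (1 - 16.5149)) = 2.2735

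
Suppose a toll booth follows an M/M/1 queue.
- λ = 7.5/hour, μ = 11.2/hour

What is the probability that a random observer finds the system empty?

ρ = λ/μ = 7.5/11.2 = 0.6696
P(0) = 1 - ρ = 1 - 0.6696 = 0.3304
The server is idle 33.04% of the time.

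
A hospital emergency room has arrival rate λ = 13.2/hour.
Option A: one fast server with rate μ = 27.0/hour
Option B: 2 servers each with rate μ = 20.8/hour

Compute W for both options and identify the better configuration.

Option A: single server μ = 27.0 (M/M/1)
  ρ_A = 13.2/27.0 = 0.4889
  W_A = 1/(μ-λ) = 1/(27.0-13.2) = 1/13.80 = 0.07246

Option B: 2 servers μ = 20.8 (M/M/2)
  ρ_B = λ/(cμ) = 13.2/(2×20.8) = 0.3173
  Offered load a = λ/μ = cρ = 13.2/20.8 = 0.6346
  P₀ = [ Σₙ₌₀^1 aⁿ/n! + a^2/(2!(1-ρ)) ]⁻¹
  Σ = a^0/0! + a^1/1! = 1.0000 + 0.6346 = 1.6346
  a^2/(2!(1-ρ)) = 0.40274/(2 × 0.68269) = 0.2950
  P₀ = 1/(1.6346 + 0.2950) = 0.5182
  Lq = P₀·a^2·ρ / (2!(1-ρ)²) = 0.51825 × 0.40274 × 0.31731 / (2 × 0.46607) = 0.07105
  Wq_B = Lq/λ = 0.07105/13.2 = 0.005383
  W_B = Wq_B + 1/μ = 0.005383 + 0.04808 = 0.05346

Since W_B = 0.05346 < W_A = 0.07246, Option B (multiple servers) has the shorter time in system.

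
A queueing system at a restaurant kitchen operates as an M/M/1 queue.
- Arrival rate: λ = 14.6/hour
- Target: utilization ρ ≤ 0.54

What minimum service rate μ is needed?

ρ = λ/μ, so μ = λ/ρ
μ ≥ 14.6/0.54 = 27.0370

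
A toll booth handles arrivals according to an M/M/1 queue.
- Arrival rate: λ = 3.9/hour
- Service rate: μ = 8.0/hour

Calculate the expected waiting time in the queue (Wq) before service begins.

First, compute utilization: ρ = λ/μ = 3.9/8.0 = 0.4875
For M/M/1: Wq = λ/(μ(μ-λ))
Wq = 3.9/(8.0 × (8.0-3.9))
Wq = 3.9/(8.0 × 4.10)
Wq = 0.1189 hours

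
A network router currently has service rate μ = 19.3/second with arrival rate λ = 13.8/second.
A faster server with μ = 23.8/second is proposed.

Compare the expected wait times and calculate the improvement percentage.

System 1: ρ₁ = 13.8/19.3 = 0.7150, W₁ = 1/(19.3-13.8) = 0.18182
System 2: ρ₂ = 13.8/23.8 = 0.5798, W₂ = 1/(23.8-13.8) = 0.10000
Improvement: (W₁-W₂)/W₁ = (0.18182-0.10000)/0.18182 = 45.00%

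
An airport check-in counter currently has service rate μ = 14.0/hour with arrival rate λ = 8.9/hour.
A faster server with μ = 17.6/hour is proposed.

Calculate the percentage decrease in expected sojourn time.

System 1: ρ₁ = 8.9/14.0 = 0.6357, W₁ = 1/(14.0-8.9) = 0.19608
System 2: ρ₂ = 8.9/17.6 = 0.5057, W₂ = 1/(17.6-8.9) = 0.11494
Improvement: (W₁-W₂)/W₁ = (0.19608-0.11494)/0.19608 = 41.38%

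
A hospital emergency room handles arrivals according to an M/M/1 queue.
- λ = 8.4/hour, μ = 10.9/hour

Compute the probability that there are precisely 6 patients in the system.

ρ = λ/μ = 8.4/10.9 = 0.7706
P(n) = (1-ρ)ρⁿ
P(6) = (1-0.7706) × 0.7706^6
P(6) = 0.2294 × 0.2094
P(6) = 0.04804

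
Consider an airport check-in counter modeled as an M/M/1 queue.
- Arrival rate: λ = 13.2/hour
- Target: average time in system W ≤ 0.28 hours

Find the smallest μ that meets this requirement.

For M/M/1: W = 1/(μ-λ)
Need W ≤ 0.28, so 1/(μ-λ) ≤ 0.28
μ - λ ≥ 1/0.28 = 3.5714
μ ≥ 13.2 + 3.5714 = 16.7714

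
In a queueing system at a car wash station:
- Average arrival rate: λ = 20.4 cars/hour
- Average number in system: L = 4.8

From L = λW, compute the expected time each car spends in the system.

Little's Law: L = λW, so W = L/λ
W = 4.8/20.4 = 0.2353 hours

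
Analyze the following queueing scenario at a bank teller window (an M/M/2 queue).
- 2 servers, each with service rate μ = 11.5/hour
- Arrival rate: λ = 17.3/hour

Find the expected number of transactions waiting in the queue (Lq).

Traffic intensity: ρ = λ/(cμ) = 17.3/(2×11.5) = 0.7522
Since ρ = 0.7522 < 1, system is stable.
Offered load a = λ/μ = cρ = 17.3/11.5 = 1.5043
P₀ = [ Σₙ₌₀^1 aⁿ/n! + a^2/(2!(1-ρ)) ]⁻¹
Σ = a^0/0! + a^1/1! = 1.0000 + 1.5043 = 2.5043
a^2/(2!(1-ρ)) = 2.2631/(2 × 0.24783) = 4.5658
P₀ = 1/(2.5043 + 4.5658) = 0.1414
Lq = P₀·a^2·ρ / (2!(1-ρ)²) = 0.14144 × 2.2631 × 0.75217 / (2 × 0.061418) = 1.9600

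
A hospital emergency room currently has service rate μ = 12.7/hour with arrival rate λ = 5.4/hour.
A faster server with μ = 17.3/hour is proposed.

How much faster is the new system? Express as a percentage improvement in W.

System 1: ρ₁ = 5.4/12.7 = 0.4252, W₁ = 1/(12.7-5.4) = 0.1370
System 2: ρ₂ = 5.4/17.3 = 0.3121, W₂ = 1/(17.3-5.4) = 0.08403
Improvement: (W₁-W₂)/W₁ = (0.1370-0.08403)/0.1370 = 38.66%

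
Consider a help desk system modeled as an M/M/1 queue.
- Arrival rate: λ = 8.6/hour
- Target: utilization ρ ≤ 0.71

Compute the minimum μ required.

ρ = λ/μ, so μ = λ/ρ
μ ≥ 8.6/0.71 = 12.1127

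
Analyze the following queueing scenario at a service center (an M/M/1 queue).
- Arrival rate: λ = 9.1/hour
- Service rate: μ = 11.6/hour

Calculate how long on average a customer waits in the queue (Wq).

First, compute utilization: ρ = λ/μ = 9.1/11.6 = 0.7845
For M/M/1: Wq = λ/(μ(μ-λ))
Wq = 9.1/(11.6 × (11.6-9.1))
Wq = 9.1/(11.6 × 2.50)
Wq = 0.3138 hours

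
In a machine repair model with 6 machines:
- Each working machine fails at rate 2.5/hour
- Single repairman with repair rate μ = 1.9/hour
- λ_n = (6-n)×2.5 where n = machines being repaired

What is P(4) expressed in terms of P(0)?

P(4)/P(0) = ∏_{i=0}^{4-1} λ_i/μ_{i+1}
= (6-0)×2.5/1.9 × (6-1)×2.5/1.9 × (6-2)×2.5/1.9 × (6-3)×2.5/1.9
= 1079.0663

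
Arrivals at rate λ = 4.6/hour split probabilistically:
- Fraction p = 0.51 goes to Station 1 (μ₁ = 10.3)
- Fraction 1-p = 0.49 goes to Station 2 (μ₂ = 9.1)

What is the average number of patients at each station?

Effective rates: λ₁ = 4.6×0.51 = 2.346, λ₂ = 4.6×0.49 = 2.254
Station 1: ρ₁ = 2.346/10.3 = 0.227767, L₁ = ρ₁/(1-ρ₁) = 0.227767/(1-0.227767) = 0.2949
Station 2: ρ₂ = 2.254/9.1 = 0.24769, L₂ = ρ₂/(1-ρ₂) = 0.24769/(1-0.24769) = 0.3292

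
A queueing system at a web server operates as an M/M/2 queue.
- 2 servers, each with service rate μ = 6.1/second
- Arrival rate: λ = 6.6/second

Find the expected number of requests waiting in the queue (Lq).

Traffic intensity: ρ = λ/(cμ) = 6.6/(2×6.1) = 0.5410
Since ρ = 0.5410 < 1, system is stable.
Offered load a = λ/μ = cρ = 6.6/6.1 = 1.0820
P₀ = [ Σₙ₌₀^1 aⁿ/n! + a^2/(2!(1-ρ)) ]⁻¹
Σ = a^0/0! + a^1/1! = 1.0000 + 1.0820 = 2.0820
a^2/(2!(1-ρ)) = 1.1707/(2 × 0.45902) = 1.2752
P₀ = 1/(2.0820 + 1.2752) = 0.2979
Lq = P₀·a^2·ρ / (2!(1-ρ)²) = 0.2979 × 1.1707 × 0.5410 / (2 × 0.2107) = 0.4477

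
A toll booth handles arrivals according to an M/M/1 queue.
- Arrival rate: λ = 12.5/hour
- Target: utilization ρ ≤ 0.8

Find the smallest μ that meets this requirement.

ρ = λ/μ, so μ = λ/ρ
μ ≥ 12.5/0.8 = 15.6250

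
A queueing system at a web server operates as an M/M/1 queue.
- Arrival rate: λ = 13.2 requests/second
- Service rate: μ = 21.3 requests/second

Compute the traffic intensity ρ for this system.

Server utilization: ρ = λ/μ
ρ = 13.2/21.3 = 0.6197
The server is busy 61.97% of the time.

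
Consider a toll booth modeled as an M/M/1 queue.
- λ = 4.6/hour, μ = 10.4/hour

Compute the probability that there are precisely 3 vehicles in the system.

ρ = λ/μ = 4.6/10.4 = 0.4423
P(n) = (1-ρ)ρⁿ
P(3) = (1-0.4423) × 0.4423^3
P(3) = 0.5577 × 0.08653
P(3) = 0.04826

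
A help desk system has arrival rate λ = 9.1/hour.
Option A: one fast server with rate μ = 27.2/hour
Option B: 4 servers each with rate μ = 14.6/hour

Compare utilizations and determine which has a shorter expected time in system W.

Option A: single server μ = 27.2 (M/M/1)
  ρ_A = 9.1/27.2 = 0.3346
  W_A = 1/(μ-λ) = 1/(27.2-9.1) = 1/18.10 = 0.05525

Option B: 4 servers μ = 14.6 (M/M/4)
  ρ_B = λ/(cμ) = 9.1/(4×14.6) = 0.1558
  Offered load a = λ/μ = cρ = 9.1/14.6 = 0.6233
  P₀ = [ Σₙ₌₀^3 aⁿ/n! + a^4/(4!(1-ρ)) ]⁻¹
  Σ = a^0/0! + a^1/1! + a^2/2! + a^3/3! = 1.0000 + 0.6233 + 0.1942 + 0.04036 = 1.8579
  a^4/(4!(1-ρ)) = 0.15092/(24 × 0.84418) = 0.007449
  P₀ = 1/(1.8579 + 0.007449) = 0.5361
  Lq = P₀·a^4·ρ / (4!(1-ρ)²) = 0.53610 × 0.15092 × 0.15582 / (24 × 0.71264) = 0.0007371
  Wq_B = Lq/λ = 0.0007371/9.1 = 0.00008100
  W_B = Wq_B + 1/μ = 0.00008100 + 0.06849 = 0.06857

Since W_A = 0.05525 < W_B = 0.06857, Option A (single fast server) has the shorter time in system.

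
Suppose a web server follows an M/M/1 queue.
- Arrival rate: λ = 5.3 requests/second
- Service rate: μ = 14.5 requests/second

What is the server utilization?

Server utilization: ρ = λ/μ
ρ = 5.3/14.5 = 0.3655
The server is busy 36.55% of the time.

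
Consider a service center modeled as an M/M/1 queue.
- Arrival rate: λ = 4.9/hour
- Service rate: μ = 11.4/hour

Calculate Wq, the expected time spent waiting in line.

First, compute utilization: ρ = λ/μ = 4.9/11.4 = 0.4298
For M/M/1: Wq = λ/(μ(μ-λ))
Wq = 4.9/(11.4 × (11.4-4.9))
Wq = 4.9/(11.4 × 6.50)
Wq = 0.06613 hours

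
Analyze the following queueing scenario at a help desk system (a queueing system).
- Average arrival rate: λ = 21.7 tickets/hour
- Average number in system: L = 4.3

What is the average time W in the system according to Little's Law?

Little's Law: L = λW, so W = L/λ
W = 4.3/21.7 = 0.1982 hours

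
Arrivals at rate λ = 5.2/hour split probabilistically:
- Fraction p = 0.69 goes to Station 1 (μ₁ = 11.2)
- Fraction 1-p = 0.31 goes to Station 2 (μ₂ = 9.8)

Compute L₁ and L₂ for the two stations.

Effective rates: λ₁ = 5.2×0.69 = 3.588, λ₂ = 5.2×0.31 = 1.612
Station 1: ρ₁ = 3.588/11.2 = 0.32036, L₁ = ρ₁/(1-ρ₁) = 0.32036/(1-0.32036) = 0.4714
Station 2: ρ₂ = 1.612/9.8 = 0.1645, L₂ = ρ₂/(1-ρ₂) = 0.1645/(1-0.1645) = 0.1969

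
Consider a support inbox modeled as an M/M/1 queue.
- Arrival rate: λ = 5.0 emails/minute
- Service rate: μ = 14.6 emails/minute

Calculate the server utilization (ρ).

Server utilization: ρ = λ/μ
ρ = 5.0/14.6 = 0.3425
The server is busy 34.25% of the time.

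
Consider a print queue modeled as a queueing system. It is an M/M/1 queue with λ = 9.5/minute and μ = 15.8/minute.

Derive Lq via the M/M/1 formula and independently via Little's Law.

Method 1 (direct): Lq = λ²/(μ(μ-λ)) = 90.25/(15.8 × 6.30) = 0.9067

Method 2 (Little's Law):
W = 1/(μ-λ) = 1/6.30 = 0.15873
Wq = W - 1/μ = 0.15873 - 0.063291 = 0.09544
Lq = λWq = 9.5 × 0.09544 = 0.9067 ✔ (matches Method 1)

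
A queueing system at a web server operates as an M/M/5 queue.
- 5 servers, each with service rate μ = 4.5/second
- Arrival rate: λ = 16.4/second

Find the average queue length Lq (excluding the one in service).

Traffic intensity: ρ = λ/(cμ) = 16.4/(5×4.5) = 0.7289
Since ρ = 0.7289 < 1, system is stable.
Offered load a = λ/μ = cρ = 16.4/4.5 = 3.6444
P₀ = [ Σₙ₌₀^4 aⁿ/n! + a^5/(5!(1-ρ)) ]⁻¹
Σ = a^0/0! + a^1/1! + a^2/2! + a^3/3! + a^4/4! = 1.0000 + 3.6444 + 6.6410 + 8.0676 + 7.3505 = 26.7035
a^5/(5!(1-ρ)) = 642.9196/(120 × 0.271111) = 19.7619
P₀ = 1/(26.7035 + 19.7619) = 0.02152
Lq = P₀·a^5·ρ / (5!(1-ρ)²) = 0.02152 × 642.9196 × 0.7289 / (120 × 0.07350) = 1.1434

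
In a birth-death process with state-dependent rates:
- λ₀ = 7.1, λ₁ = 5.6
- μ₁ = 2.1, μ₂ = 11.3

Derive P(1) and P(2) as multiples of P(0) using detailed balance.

Balance equations:
State 0: λ₀P₀ = μ₁P₁ → P₁ = (λ₀/μ₁)P₀ = (7.1/2.1)P₀ = 3.3810P₀
State 1: P₂ = (λ₀λ₁)/(μ₁μ₂)P₀ = (7.1×5.6)/(2.1×11.3)P₀ = 1.6755P₀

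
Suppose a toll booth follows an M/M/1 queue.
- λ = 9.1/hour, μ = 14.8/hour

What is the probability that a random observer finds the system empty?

ρ = λ/μ = 9.1/14.8 = 0.6149
P(0) = 1 - ρ = 1 - 0.6149 = 0.3851
The server is idle 38.51% of the time.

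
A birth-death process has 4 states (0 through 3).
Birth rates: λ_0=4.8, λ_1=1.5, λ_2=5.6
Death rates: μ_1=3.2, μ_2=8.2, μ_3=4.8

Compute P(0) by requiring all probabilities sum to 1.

Ratios P(n)/P(0) = (λ₀···λₙ₋₁)/(μ₁···μₙ):
P(1)/P(0) = (4.8)/(3.2) = 1.5000
P(2)/P(0) = (4.8×1.5)/(3.2×8.2) = 0.2744
P(3)/P(0) = (4.8×1.5×5.6)/(3.2×8.2×4.8) = 0.3201

Normalization: ∑ P(n) = 1
P(0) × (1.0000 + 1.5000 + 0.2744 + 0.3201) = 1
P(0) × 3.0945 = 1
P(0) = 1/3.0945 = 0.3232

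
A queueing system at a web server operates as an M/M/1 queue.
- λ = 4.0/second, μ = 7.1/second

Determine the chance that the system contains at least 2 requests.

ρ = λ/μ = 4.0/7.1 = 0.5634
P(N ≥ n) = ρⁿ
P(N ≥ 2) = 0.5634^2
P(N ≥ 2) = 0.3174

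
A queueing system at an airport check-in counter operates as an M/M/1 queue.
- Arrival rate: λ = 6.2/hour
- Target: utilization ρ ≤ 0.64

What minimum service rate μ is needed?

ρ = λ/μ, so μ = λ/ρ
μ ≥ 6.2/0.64 = 9.6875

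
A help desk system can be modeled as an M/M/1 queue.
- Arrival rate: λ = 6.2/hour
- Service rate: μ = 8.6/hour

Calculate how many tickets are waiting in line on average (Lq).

ρ = λ/μ = 6.2/8.6 = 0.7209
For M/M/1: Lq = λ²/(μ(μ-λ))
Lq = 38.44/(8.6 × 2.40)
Lq = 1.8624 tickets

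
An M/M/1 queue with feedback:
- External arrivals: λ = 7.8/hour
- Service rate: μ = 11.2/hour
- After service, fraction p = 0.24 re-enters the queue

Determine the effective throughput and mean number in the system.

Effective arrival rate: λ_eff = λ/(1-p) = 7.8/(1-0.24) = 7.8/0.76 = 10.263158
ρ = λ_eff/μ = 10.263158/11.2 = 0.9163534
L = ρ/(1-ρ) = 0.9163534/(1-0.9163534) = 10.9551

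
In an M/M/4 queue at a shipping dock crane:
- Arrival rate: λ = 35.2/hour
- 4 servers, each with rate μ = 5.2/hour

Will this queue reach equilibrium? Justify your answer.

Stability requires ρ = λ/(cμ) < 1
ρ = 35.2/(4 × 5.2) = 35.2/20.80 = 1.6923
Since 1.6923 ≥ 1, the system is UNSTABLE.
Need c > λ/μ = 35.2/5.2 = 6.77.
Minimum servers needed: c = 7.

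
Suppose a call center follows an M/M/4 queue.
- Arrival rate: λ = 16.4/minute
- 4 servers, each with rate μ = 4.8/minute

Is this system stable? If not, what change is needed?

Stability requires ρ = λ/(cμ) < 1
ρ = 16.4/(4 × 4.8) = 16.4/19.20 = 0.8542
Since 0.8542 < 1, the system is STABLE.
The servers are busy 85.42% of the time.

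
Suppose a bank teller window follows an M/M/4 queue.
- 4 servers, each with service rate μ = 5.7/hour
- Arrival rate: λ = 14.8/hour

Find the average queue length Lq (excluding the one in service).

Traffic intensity: ρ = λ/(cμ) = 14.8/(4×5.7) = 0.6491
Since ρ = 0.6491 < 1, system is stable.
Offered load a = λ/μ = cρ = 14.8/5.7 = 2.5965
P₀ = [ Σₙ₌₀^3 aⁿ/n! + a^4/(4!(1-ρ)) ]⁻¹
Σ = a^0/0! + a^1/1! + a^2/2! + a^3/3! = 1.0000 + 2.5965 + 3.3709 + 2.9175 = 9.8849
a^4/(4!(1-ρ)) = 45.4514/(24 × 0.350877) = 5.3974
P₀ = 1/(9.8849 + 5.3974) = 0.06544
Lq = P₀·a^4·ρ / (4!(1-ρ)²) = 0.065436 × 45.4514 × 0.64912 / (24 × 0.12311) = 0.6534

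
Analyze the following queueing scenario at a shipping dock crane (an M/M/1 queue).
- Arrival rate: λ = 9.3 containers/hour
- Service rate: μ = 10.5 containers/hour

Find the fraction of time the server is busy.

Server utilization: ρ = λ/μ
ρ = 9.3/10.5 = 0.8857
The server is busy 88.57% of the time.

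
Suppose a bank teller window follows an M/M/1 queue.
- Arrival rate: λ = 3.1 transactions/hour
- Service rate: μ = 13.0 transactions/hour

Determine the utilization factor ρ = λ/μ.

Server utilization: ρ = λ/μ
ρ = 3.1/13.0 = 0.2385
The server is busy 23.85% of the time.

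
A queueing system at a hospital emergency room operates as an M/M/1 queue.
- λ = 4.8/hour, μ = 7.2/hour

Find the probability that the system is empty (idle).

ρ = λ/μ = 4.8/7.2 = 0.6667
P(0) = 1 - ρ = 1 - 0.6667 = 0.3333
The server is idle 33.33% of the time.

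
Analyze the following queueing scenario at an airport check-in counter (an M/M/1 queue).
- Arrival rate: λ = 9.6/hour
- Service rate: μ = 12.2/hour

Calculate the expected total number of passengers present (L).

ρ = λ/μ = 9.6/12.2 = 0.7869
For M/M/1: L = λ/(μ-λ)
L = 9.6/(12.2-9.6) = 9.6/2.60
L = 3.6923 passengers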